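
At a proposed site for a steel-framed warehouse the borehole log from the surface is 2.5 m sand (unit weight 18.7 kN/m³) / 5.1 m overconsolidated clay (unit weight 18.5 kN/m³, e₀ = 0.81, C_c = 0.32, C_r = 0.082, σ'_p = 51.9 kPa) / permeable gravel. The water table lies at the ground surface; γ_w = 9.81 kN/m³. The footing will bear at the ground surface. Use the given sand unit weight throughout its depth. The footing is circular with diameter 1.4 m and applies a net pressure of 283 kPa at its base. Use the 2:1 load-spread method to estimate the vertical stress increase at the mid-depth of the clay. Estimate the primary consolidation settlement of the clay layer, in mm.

Mid-depth of clay below the ground surface: z = 2.5 + 5.1/2 = 5.05 m.
Total vertical stress at mid-clay: σ_v = 18.7×2.5 + 18.5×2.55 = 93.925 kPa.
Pore pressure: u = 9.81×(5.05 − 0) = 49.541 kPa.
Initial effective stress: σ'_0 = σ_v − u = 93.925 − 49.541 = 44.384 kPa.
Stress increase at mid-clay by the 2:1 spreading method:
Δσ ≈ qD²/(D+z)² = 283×1.4²/(1.4+5.05)² = 13.333 kPa
Final effective stress: σ'_f = 44.384 + 13.333 = 57.717 kPa.
σ'_f = 57.717 > σ'_p = 51.9 kPa, so the stress path crosses the preconsolidation pressure — recompression up to σ'_p, then virgin compression beyond:
S_c = H/(1+e₀)·[C_r·log₁₀(σ'_p/σ'_0) + C_c·log₁₀(σ'_f/σ'_p)]
    = 5.1/1.81 × [0.082×log₁₀(51.9/44.384) + 0.32×log₁₀(57.717/51.9)]
    = 2.8177 × [0.0055712 + 0.014764] = 0.0573 m

S_c ≈ 57.3 mm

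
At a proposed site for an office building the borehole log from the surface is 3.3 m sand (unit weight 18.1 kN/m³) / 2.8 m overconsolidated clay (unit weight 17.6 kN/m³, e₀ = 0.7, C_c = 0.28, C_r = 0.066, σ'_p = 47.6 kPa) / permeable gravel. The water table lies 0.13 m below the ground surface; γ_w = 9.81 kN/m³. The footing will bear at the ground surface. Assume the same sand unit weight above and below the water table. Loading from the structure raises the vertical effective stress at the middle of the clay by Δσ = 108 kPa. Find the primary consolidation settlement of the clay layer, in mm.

S_c ≈ 235 mm

Mid-depth of clay below the ground surface: z = 3.3 + 2.8/2 = 4.7 m.
Total vertical stress at mid-clay: σ_v = 18.1×3.3 + 17.6×1.4 = 84.37 kPa.
Pore pressure: u = 9.81×(4.7 − 0.13) = 44.832 kPa.
Initial effective stress: σ'_0 = σ_v − u = 84.37 − 44.832 = 39.538 kPa.
Final effective stress: σ'_f = 39.538 + 108 = 147.54 kPa.
σ'_f = 147.54 > σ'_p = 47.6 kPa, so the stress path crosses the preconsolidation pressure — recompression up to σ'_p, then virgin compression beyond:
S_c = H/(1+e₀)·[C_r·log₁₀(σ'_p/σ'_0) + C_c·log₁₀(σ'_f/σ'_p)]
    = 2.8/1.7 × [0.066×log₁₀(47.6/39.538) + 0.28×log₁₀(147.54/47.6)]
    = 1.6471 × [0.0053191 + 0.13756] = 0.2353 m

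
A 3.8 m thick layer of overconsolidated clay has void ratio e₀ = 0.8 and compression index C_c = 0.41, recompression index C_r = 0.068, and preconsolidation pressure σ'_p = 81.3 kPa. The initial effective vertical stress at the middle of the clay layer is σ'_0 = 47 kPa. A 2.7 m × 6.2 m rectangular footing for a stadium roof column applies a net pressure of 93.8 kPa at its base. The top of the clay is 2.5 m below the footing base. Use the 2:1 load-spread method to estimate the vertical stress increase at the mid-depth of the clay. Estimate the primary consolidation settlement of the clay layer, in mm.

Mid-depth of clay below the footing base: z = 2.5 + 3.8/2 = 4.4 m.
Stress increase at mid-clay by the 2:1 spreading method:
Δσ = qBL/((B+z)(L+z)) = 93.8×2.7×6.2/((2.7+4.4)(6.2+4.4)) = 20.864 kPa
Final effective stress: σ'_f = 47 + 20.864 = 67.864 kPa.
σ'_f = 67.864 ≤ σ'_p = 81.3 kPa, so the clay remains overconsolidated and only the recompression index applies:
S_c = C_r·H/(1+e₀)·log₁₀(σ'_f/σ'_0) = 0.068×3.8/1.8×log₁₀(67.864/47)
    = 0.14355 × 0.15954 = 0.0229 m

S_c ≈ 22.9 mm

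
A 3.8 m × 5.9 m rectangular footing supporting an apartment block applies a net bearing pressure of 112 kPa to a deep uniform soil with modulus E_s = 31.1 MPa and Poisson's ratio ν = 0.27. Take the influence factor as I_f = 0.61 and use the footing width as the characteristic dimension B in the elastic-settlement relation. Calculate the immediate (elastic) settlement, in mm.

Immediate (elastic) settlement: S_e = q·B·(1−ν²)/E_s · I_f.
E_s = 31.1 MPa = 31100 kPa.
S_e = 112 × 3.8 × (1 − 0.27²) / 31100 × 0.61
    = 112 × 3.8 × 0.9271 / 31100 × 0.61
    = 0.007739 m = 7.739 mm

S_e ≈ 7.74 mm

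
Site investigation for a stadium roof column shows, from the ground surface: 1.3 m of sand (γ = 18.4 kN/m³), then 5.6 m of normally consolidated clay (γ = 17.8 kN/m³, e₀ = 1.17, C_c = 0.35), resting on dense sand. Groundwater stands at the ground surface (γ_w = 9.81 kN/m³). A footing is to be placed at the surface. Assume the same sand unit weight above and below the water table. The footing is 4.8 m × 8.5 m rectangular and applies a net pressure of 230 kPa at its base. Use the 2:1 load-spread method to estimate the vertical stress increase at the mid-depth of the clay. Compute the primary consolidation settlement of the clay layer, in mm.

Mid-depth of clay below the ground surface: z = 1.3 + 5.6/2 = 4.1 m.
Total vertical stress at mid-clay: σ_v = 18.4×1.3 + 17.8×2.8 = 73.76 kPa.
Pore pressure: u = 9.81×(4.1 − 0) = 40.221 kPa.
Initial effective stress: σ'_0 = σ_v − u = 73.76 − 40.221 = 33.539 kPa.
Stress increase at mid-clay by the 2:1 spreading method:
Δσ = qBL/((B+z)(L+z)) = 230×4.8×8.5/((4.8+4.1)(8.5+4.1)) = 83.681 kPa
Final effective stress: σ'_f = σ'_0 + Δσ = 33.539 + 83.681 = 117.22 kPa.
Normally consolidated clay, so the full stress increment lies on the virgin compression line:
S_c = C_c·H/(1+e₀)·log₁₀(σ'_f/σ'_0) = 0.35×5.6/(1+1.17)×log₁₀(117.22/33.539)
    = 0.90323 × 0.54345 = 0.4909 m

S_c ≈ 491 mm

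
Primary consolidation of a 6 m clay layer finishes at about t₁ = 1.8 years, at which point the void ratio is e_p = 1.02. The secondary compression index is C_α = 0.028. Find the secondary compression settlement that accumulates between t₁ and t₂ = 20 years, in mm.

S_s ≈ 87 mm

Secondary compression: S_s = C_α·H/(1+e_p)·log₁₀(t₂/t₁)
S_s = 0.028×6/(1+1.02)×log₁₀(20/1.8)
    = 0.08317 × 1.046 = 0.08697 m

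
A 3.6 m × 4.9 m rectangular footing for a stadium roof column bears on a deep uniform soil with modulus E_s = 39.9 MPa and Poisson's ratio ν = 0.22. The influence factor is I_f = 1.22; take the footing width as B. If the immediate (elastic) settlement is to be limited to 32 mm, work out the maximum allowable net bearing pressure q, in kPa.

E_s = 39.9 MPa = 39900 kPa.
S_e = q·B·(1−ν²)/E_s · I_f  ⇒  q = S_e·E_s / (B·(1−ν²)·I_f).
q = 0.032 × 39900 / (3.6 × 0.9516 × 1.22) = 305.5 kPa

q ≈ 305 kPa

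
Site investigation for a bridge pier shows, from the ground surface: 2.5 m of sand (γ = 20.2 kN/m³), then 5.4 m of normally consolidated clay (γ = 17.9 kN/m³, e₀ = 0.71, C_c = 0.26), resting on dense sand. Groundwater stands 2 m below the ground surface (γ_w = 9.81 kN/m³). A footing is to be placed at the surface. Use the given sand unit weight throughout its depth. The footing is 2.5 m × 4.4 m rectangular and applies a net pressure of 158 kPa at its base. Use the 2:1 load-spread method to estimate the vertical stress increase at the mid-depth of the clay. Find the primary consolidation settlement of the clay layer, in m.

Mid-depth of clay below the ground surface: z = 2.5 + 5.4/2 = 5.2 m.
Total vertical stress at mid-clay: σ_v = 20.2×2.5 + 17.9×2.7 = 98.83 kPa.
Pore pressure: u = 9.81×(5.2 − 2) = 31.392 kPa.
Initial effective stress: σ'_0 = σ_v − u = 98.83 − 31.392 = 67.438 kPa.
Stress increase at mid-clay by the 2:1 spreading method:
Δσ = qBL/((B+z)(L+z)) = 158×2.5×4.4/((2.5+5.2)(4.4+5.2)) = 23.512 kPa
Final effective stress: σ'_f = σ'_0 + Δσ = 67.438 + 23.512 = 90.95 kPa.
Normally consolidated clay, so the full stress increment lies on the virgin compression line:
S_c = C_c·H/(1+e₀)·log₁₀(σ'_f/σ'_0) = 0.26×5.4/(1+0.71)×log₁₀(90.95/67.438)
    = 0.82105 × 0.1299 = 0.1067 m

S_c ≈ 0.107 m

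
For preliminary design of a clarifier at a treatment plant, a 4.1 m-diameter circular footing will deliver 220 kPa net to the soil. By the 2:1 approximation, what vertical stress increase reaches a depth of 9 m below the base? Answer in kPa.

Δσ_z ≈ 21.6 kPa

By the 2:1 method the load spreads at 1 horizontal : 2 vertical, so at depth z the loaded area has grown by z in each plan dimension:
Δσ ≈ qD²/(D+z)² = 220×4.1²/(4.1+9)² = 21.55 kPa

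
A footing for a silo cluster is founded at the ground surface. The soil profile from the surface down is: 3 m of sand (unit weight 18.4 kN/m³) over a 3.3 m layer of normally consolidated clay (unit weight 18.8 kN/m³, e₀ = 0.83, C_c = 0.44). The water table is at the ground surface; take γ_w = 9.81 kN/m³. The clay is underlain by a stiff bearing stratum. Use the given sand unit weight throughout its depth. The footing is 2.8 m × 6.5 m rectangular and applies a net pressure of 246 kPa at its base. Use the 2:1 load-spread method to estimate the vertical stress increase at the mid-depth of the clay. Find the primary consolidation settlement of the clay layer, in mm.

Mid-depth of clay below the ground surface: z = 3 + 3.3/2 = 4.65 m.
Total vertical stress at mid-clay: σ_v = 18.4×3 + 18.8×1.65 = 86.22 kPa.
Pore pressure: u = 9.81×(4.65 − 0) = 45.617 kPa.
Initial effective stress: σ'_0 = σ_v − u = 86.22 − 45.617 = 40.603 kPa.
Stress increase at mid-clay by the 2:1 spreading method:
Δσ = qBL/((B+z)(L+z)) = 246×2.8×6.5/((2.8+4.65)(6.5+4.65)) = 53.898 kPa
Final effective stress: σ'_f = σ'_0 + Δσ = 40.603 + 53.898 = 94.501 kPa.
Normally consolidated clay, so the full stress increment lies on the virgin compression line:
S_c = C_c·H/(1+e₀)·log₁₀(σ'_f/σ'_0) = 0.44×3.3/(1+0.83)×log₁₀(94.501/40.603)
    = 0.79344 × 0.36688 = 0.2911 m

S_c ≈ 291 mm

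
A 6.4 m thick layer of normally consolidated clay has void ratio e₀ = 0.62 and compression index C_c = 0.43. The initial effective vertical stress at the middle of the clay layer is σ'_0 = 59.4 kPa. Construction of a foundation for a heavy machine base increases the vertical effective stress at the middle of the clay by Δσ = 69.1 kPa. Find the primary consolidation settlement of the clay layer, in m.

Final effective stress: σ'_f = σ'_0 + Δσ = 59.4 + 69.1 = 128.5 kPa.
Normally consolidated clay, so the full stress increment lies on the virgin compression line:
S_c = C_c·H/(1+e₀)·log₁₀(σ'_f/σ'_0) = 0.43×6.4/(1+0.62)×log₁₀(128.5/59.4)
    = 1.6988 × 0.33512 = 0.5693 m

S_c ≈ 0.569 m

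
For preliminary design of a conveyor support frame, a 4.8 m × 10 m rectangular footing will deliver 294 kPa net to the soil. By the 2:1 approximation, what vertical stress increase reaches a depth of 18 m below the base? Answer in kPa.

By the 2:1 method the load spreads at 1 horizontal : 2 vertical, so at depth z the loaded area has grown by z in each plan dimension:
Δσ = qBL/((B+z)(L+z)) = 294×4.8×10/((4.8+18)(10+18)) = 22.105 kPa

Δσ_z ≈ 22.1 kPa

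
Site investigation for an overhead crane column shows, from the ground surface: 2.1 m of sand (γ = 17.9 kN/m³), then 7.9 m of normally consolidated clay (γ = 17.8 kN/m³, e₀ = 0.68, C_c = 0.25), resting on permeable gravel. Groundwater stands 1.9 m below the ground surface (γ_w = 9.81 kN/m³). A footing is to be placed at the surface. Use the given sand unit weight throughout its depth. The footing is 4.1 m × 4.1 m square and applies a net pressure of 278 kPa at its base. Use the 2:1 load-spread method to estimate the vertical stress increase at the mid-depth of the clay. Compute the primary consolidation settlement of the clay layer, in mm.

S_c ≈ 263 mm

Mid-depth of clay below the ground surface: z = 2.1 + 7.9/2 = 6.05 m.
Total vertical stress at mid-clay: σ_v = 17.9×2.1 + 17.8×3.95 = 107.9 kPa.
Pore pressure: u = 9.81×(6.05 − 1.9) = 40.712 kPa.
Initial effective stress: σ'_0 = σ_v − u = 107.9 − 40.712 = 67.188 kPa.
Stress increase at mid-clay by the 2:1 spreading method:
Δσ = qBL/((B+z)(L+z)) = 278×4.1×4.1/((4.1+6.05)(4.1+6.05)) = 45.361 kPa
Final effective stress: σ'_f = σ'_0 + Δσ = 67.188 + 45.361 = 112.55 kPa.
Normally consolidated clay, so the full stress increment lies on the virgin compression line:
S_c = C_c·H/(1+e₀)·log₁₀(σ'_f/σ'_0) = 0.25×7.9/(1+0.68)×log₁₀(112.55/67.188)
    = 1.1756 × 0.22405 = 0.2634 m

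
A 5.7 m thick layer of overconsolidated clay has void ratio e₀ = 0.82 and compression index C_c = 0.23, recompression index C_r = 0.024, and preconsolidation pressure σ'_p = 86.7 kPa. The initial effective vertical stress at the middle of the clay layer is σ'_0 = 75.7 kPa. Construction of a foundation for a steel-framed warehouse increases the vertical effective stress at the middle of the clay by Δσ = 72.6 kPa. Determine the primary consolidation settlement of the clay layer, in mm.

Final effective stress: σ'_f = 75.7 + 72.6 = 148.3 kPa.
σ'_f = 148.3 > σ'_p = 86.7 kPa, so the stress path crosses the preconsolidation pressure — recompression up to σ'_p, then virgin compression beyond:
S_c = H/(1+e₀)·[C_r·log₁₀(σ'_p/σ'_0) + C_c·log₁₀(σ'_f/σ'_p)]
    = 5.7/1.82 × [0.024×log₁₀(86.7/75.7) + 0.23×log₁₀(148.3/86.7)]
    = 3.1319 × [0.0014142 + 0.053618] = 0.1724 m

S_c ≈ 172 mm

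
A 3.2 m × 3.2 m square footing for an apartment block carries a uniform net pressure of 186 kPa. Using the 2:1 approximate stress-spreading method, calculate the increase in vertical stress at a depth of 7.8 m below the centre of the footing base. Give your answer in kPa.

By the 2:1 method the load spreads at 1 horizontal : 2 vertical, so at depth z the loaded area has grown by z in each plan dimension:
Δσ = qBL/((B+z)(L+z)) = 186×3.2×3.2/((3.2+7.8)(3.2+7.8)) = 15.741 kPa

Δσ_z ≈ 15.7 kPa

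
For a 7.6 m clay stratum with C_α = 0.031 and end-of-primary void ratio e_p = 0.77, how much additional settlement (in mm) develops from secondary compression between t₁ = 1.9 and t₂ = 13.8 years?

Secondary compression: S_s = C_α·H/(1+e_p)·log₁₀(t₂/t₁)
S_s = 0.031×7.6/(1+0.77)×log₁₀(13.8/1.9)
    = 0.1331 × 0.8611 = 0.1146 m

S_s ≈ 115 mm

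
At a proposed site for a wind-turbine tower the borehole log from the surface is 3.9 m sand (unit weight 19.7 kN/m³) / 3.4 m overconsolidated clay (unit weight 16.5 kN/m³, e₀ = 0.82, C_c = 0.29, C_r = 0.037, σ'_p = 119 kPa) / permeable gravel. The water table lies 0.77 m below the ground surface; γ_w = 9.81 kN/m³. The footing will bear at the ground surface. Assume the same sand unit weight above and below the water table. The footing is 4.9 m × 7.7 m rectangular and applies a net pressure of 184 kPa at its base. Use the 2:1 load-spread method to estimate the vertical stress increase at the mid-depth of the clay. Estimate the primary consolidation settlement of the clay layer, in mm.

Mid-depth of clay below the ground surface: z = 3.9 + 3.4/2 = 5.6 m.
Total vertical stress at mid-clay: σ_v = 19.7×3.9 + 16.5×1.7 = 104.88 kPa.
Pore pressure: u = 9.81×(5.6 − 0.77) = 47.382 kPa.
Initial effective stress: σ'_0 = σ_v − u = 104.88 − 47.382 = 57.498 kPa.
Stress increase at mid-clay by the 2:1 spreading method:
Δσ = qBL/((B+z)(L+z)) = 184×4.9×7.7/((4.9+5.6)(7.7+5.6)) = 49.712 kPa
Final effective stress: σ'_f = 57.498 + 49.712 = 107.21 kPa.
σ'_f = 107.21 ≤ σ'_p = 119 kPa, so the clay remains overconsolidated and only the recompression index applies:
S_c = C_r·H/(1+e₀)·log₁₀(σ'_f/σ'_0) = 0.037×3.4/1.82×log₁₀(107.21/57.498)
    = 0.06912 × 0.27058 = 0.0187 m

S_c ≈ 18.7 mm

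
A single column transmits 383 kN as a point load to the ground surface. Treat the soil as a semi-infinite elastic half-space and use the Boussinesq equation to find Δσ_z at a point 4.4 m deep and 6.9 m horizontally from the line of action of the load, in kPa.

Δσ_z ≈ 0.424 kPa

Boussinesq vertical stress below a point load on an elastic half-space:
Δσ_z = 3P/(2πz²) · [1 + (r/z)²]^(−5/2)
r/z = 6.9/4.4 = 1.5682; [1+(r/z)²]^(−5/2) = 0.044933.
Δσ_z = 3×383/(2π×4.4²) × 0.044933 = 9.4457 × 0.044933 = 0.4244 kPa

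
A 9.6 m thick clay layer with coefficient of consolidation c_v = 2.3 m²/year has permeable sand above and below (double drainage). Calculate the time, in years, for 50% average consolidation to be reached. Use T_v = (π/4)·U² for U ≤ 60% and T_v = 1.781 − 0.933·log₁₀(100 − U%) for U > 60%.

t ≈ 1.97 years

Drainage path length: H_d = H/2 = 4.8 m (double drainage).
U ≤ 60%: T_v = (π/4)·U² = (π/4)×0.5² = 0.19635.
t = T_v·H_d²/c_v = 0.19635×4.8²/2.3 = 1.967 years.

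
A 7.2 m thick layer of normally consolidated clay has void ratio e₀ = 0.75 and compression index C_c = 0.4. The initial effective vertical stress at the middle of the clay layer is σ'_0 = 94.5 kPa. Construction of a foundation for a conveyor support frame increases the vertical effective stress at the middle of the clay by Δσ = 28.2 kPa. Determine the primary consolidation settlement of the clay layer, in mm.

S_c ≈ 187 mm

Final effective stress: σ'_f = σ'_0 + Δσ = 94.5 + 28.2 = 122.7 kPa.
Normally consolidated clay, so the full stress increment lies on the virgin compression line:
S_c = C_c·H/(1+e₀)·log₁₀(σ'_f/σ'_0) = 0.4×7.2/(1+0.75)×log₁₀(122.7/94.5)
    = 1.6457 × 0.11341 = 0.1866 m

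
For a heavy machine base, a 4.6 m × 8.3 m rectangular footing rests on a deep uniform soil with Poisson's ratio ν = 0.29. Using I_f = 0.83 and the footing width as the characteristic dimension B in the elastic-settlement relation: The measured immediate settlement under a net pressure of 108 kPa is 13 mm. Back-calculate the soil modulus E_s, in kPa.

S_e = q·B·(1−ν²)/E_s · I_f  ⇒  E_s = q·B·(1−ν²)·I_f / S_e.
E_s = 108 × 4.6 × 0.9159 × 0.83 / 0.013 = 29050 kPa

E_s ≈ 29100 kPa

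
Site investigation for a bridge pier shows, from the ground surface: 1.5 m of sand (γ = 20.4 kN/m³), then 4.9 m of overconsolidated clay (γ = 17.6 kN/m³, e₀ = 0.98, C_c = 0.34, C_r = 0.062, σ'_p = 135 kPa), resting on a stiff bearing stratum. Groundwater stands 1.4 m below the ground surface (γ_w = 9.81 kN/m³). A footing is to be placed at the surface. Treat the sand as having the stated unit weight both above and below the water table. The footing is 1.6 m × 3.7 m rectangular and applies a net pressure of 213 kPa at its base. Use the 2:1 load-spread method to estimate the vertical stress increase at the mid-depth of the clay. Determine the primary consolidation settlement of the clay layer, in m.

Mid-depth of clay below the ground surface: z = 1.5 + 4.9/2 = 3.95 m.
Total vertical stress at mid-clay: σ_v = 20.4×1.5 + 17.6×2.45 = 73.72 kPa.
Pore pressure: u = 9.81×(3.95 − 1.4) = 25.015 kPa.
Initial effective stress: σ'_0 = σ_v − u = 73.72 − 25.015 = 48.705 kPa.
Stress increase at mid-clay by the 2:1 spreading method:
Δσ = qBL/((B+z)(L+z)) = 213×1.6×3.7/((1.6+3.95)(3.7+3.95)) = 29.699 kPa
Final effective stress: σ'_f = 48.705 + 29.699 = 78.404 kPa.
σ'_f = 78.404 ≤ σ'_p = 135 kPa, so the clay remains overconsolidated and only the recompression index applies:
S_c = C_r·H/(1+e₀)·log₁₀(σ'_f/σ'_0) = 0.062×4.9/1.98×log₁₀(78.404/48.705)
    = 0.15343 × 0.20676 = 0.03172 m

S_c ≈ 0.0317 m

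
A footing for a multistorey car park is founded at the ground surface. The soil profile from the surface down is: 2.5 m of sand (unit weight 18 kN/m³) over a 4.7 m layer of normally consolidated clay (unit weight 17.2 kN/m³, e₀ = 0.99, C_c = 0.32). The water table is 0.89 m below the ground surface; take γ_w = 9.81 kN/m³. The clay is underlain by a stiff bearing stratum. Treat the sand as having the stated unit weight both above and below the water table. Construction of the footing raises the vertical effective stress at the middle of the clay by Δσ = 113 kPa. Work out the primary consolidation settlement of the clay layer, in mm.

Mid-depth of clay below the ground surface: z = 2.5 + 4.7/2 = 4.85 m.
Total vertical stress at mid-clay: σ_v = 18×2.5 + 17.2×2.35 = 85.42 kPa.
Pore pressure: u = 9.81×(4.85 − 0.89) = 38.848 kPa.
Initial effective stress: σ'_0 = σ_v − u = 85.42 − 38.848 = 46.572 kPa.
Final effective stress: σ'_f = σ'_0 + Δσ = 46.572 + 113 = 159.57 kPa.
Normally consolidated clay, so the full stress increment lies on the virgin compression line:
S_c = C_c·H/(1+e₀)·log₁₀(σ'_f/σ'_0) = 0.32×4.7/(1+0.99)×log₁₀(159.57/46.572)
    = 0.75578 × 0.53483 = 0.4042 m

S_c ≈ 404 mm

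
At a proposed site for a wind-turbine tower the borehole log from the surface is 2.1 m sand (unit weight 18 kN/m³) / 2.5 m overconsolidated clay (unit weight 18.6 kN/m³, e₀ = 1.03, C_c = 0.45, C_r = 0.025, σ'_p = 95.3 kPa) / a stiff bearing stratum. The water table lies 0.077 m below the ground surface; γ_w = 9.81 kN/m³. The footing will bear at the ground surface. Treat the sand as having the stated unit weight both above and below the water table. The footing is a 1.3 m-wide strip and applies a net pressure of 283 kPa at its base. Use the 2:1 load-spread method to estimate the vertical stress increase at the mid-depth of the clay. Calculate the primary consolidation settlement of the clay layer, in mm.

S_c ≈ 46.2 mm

Mid-depth of clay below the ground surface: z = 2.1 + 2.5/2 = 3.35 m.
Total vertical stress at mid-clay: σ_v = 18×2.1 + 18.6×1.25 = 61.05 kPa.
Pore pressure: u = 9.81×(3.35 − 0.077) = 32.108 kPa.
Initial effective stress: σ'_0 = σ_v − u = 61.05 − 32.108 = 28.942 kPa.
Stress increase at mid-clay by the 2:1 spreading method:
Δσ = qB/(B+z) = 283×1.3/(1.3+3.35) = 79.118 kPa
Final effective stress: σ'_f = 28.942 + 79.118 = 108.06 kPa.
σ'_f = 108.06 > σ'_p = 95.3 kPa, so the stress path crosses the preconsolidation pressure — recompression up to σ'_p, then virgin compression beyond:
S_c = H/(1+e₀)·[C_r·log₁₀(σ'_p/σ'_0) + C_c·log₁₀(σ'_f/σ'_p)]
    = 2.5/2.03 × [0.025×log₁₀(95.3/28.942) + 0.45×log₁₀(108.06/95.3)]
    = 1.2315 × [0.012939 + 0.024557] = 0.04618 m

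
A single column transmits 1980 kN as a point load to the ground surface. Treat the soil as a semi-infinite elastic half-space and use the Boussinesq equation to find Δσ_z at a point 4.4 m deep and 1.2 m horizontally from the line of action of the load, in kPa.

Δσ_z ≈ 40.8 kPa

Boussinesq vertical stress below a point load on an elastic half-space:
Δσ_z = 3P/(2πz²) · [1 + (r/z)²]^(−5/2)
r/z = 1.2/4.4 = 0.27273; [1+(r/z)²]^(−5/2) = 0.83581.
Δσ_z = 3×1980/(2π×4.4²) × 0.83581 = 48.832 × 0.83581 = 40.81 kPa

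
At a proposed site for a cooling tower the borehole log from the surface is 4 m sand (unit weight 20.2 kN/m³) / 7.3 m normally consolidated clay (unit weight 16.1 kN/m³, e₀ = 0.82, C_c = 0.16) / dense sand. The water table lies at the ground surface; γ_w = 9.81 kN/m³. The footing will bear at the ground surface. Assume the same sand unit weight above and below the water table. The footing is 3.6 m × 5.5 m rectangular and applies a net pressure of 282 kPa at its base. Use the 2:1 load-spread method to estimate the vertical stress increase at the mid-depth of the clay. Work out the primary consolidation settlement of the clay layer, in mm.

S_c ≈ 128 mm

Mid-depth of clay below the ground surface: z = 4 + 7.3/2 = 7.65 m.
Total vertical stress at mid-clay: σ_v = 20.2×4 + 16.1×3.65 = 139.56 kPa.
Pore pressure: u = 9.81×(7.65 − 0) = 75.047 kPa.
Initial effective stress: σ'_0 = σ_v − u = 139.56 − 75.047 = 64.513 kPa.
Stress increase at mid-clay by the 2:1 spreading method:
Δσ = qBL/((B+z)(L+z)) = 282×3.6×5.5/((3.6+7.65)(5.5+7.65)) = 37.743 kPa
Final effective stress: σ'_f = σ'_0 + Δσ = 64.513 + 37.743 = 102.26 kPa.
Normally consolidated clay, so the full stress increment lies on the virgin compression line:
S_c = C_c·H/(1+e₀)·log₁₀(σ'_f/σ'_0) = 0.16×7.3/(1+0.82)×log₁₀(102.26/64.513)
    = 0.64176 × 0.20006 = 0.1284 m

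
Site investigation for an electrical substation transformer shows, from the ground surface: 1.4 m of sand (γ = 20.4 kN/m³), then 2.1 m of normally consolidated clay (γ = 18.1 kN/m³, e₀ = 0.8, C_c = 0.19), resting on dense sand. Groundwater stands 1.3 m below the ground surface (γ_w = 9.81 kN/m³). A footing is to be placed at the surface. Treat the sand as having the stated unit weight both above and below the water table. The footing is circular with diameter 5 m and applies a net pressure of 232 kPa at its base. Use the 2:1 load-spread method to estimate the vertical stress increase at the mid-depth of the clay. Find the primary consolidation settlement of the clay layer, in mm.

Mid-depth of clay below the ground surface: z = 1.4 + 2.1/2 = 2.45 m.
Total vertical stress at mid-clay: σ_v = 20.4×1.4 + 18.1×1.05 = 47.565 kPa.
Pore pressure: u = 9.81×(2.45 − 1.3) = 11.281 kPa.
Initial effective stress: σ'_0 = σ_v − u = 47.565 − 11.281 = 36.284 kPa.
Stress increase at mid-clay by the 2:1 spreading method:
Δσ ≈ qD²/(D+z)² = 232×5²/(5+2.45)² = 104.5 kPa
Final effective stress: σ'_f = σ'_0 + Δσ = 36.284 + 104.5 = 140.78 kPa.
Normally consolidated clay, so the full stress increment lies on the virgin compression line:
S_c = C_c·H/(1+e₀)·log₁₀(σ'_f/σ'_0) = 0.19×2.1/(1+0.8)×log₁₀(140.78/36.284)
    = 0.22167 × 0.58883 = 0.1305 m

S_c ≈ 131 mm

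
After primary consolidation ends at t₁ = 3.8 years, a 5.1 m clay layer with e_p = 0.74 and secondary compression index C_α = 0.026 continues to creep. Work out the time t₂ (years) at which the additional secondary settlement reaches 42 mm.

S_s = C_α·H/(1+e_p)·log₁₀(t₂/t₁) ⇒ log₁₀(t₂/t₁) = S_s·(1+e_p)/(C_α·H).
log₁₀(t₂/t₁) = 0.042 × (1+0.74) / (0.026×5.1) = 0.5511
t₂ = t₁ × 10^0.5511 = 3.8 × 3.557 = 13.52 years

t₂ ≈ 13.5 years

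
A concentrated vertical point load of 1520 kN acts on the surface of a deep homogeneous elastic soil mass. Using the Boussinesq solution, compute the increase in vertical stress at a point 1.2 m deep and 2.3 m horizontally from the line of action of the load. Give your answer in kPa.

Boussinesq vertical stress below a point load on an elastic half-space:
Δσ_z = 3P/(2πz²) · [1 + (r/z)²]^(−5/2)
r/z = 2.3/1.2 = 1.9167; [1+(r/z)²]^(−5/2) = 0.021177.
Δσ_z = 3×1520/(2π×1.2²) × 0.021177 = 503.99 × 0.021177 = 10.67 kPa

Δσ_z ≈ 10.7 kPa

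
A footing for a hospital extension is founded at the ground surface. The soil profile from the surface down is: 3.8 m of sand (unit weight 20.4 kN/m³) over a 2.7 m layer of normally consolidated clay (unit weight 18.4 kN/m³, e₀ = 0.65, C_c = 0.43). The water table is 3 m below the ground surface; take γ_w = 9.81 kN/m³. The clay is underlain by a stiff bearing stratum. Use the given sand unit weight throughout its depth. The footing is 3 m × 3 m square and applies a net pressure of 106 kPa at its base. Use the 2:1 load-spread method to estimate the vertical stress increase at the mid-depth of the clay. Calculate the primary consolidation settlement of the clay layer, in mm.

Mid-depth of clay below the ground surface: z = 3.8 + 2.7/2 = 5.15 m.
Total vertical stress at mid-clay: σ_v = 20.4×3.8 + 18.4×1.35 = 102.36 kPa.
Pore pressure: u = 9.81×(5.15 − 3) = 21.091 kPa.
Initial effective stress: σ'_0 = σ_v − u = 102.36 − 21.091 = 81.269 kPa.
Stress increase at mid-clay by the 2:1 spreading method:
Δσ = qBL/((B+z)(L+z)) = 106×3×3/((3+5.15)(3+5.15)) = 14.363 kPa
Final effective stress: σ'_f = σ'_0 + Δσ = 81.269 + 14.363 = 95.632 kPa.
Normally consolidated clay, so the full stress increment lies on the virgin compression line:
S_c = C_c·H/(1+e₀)·log₁₀(σ'_f/σ'_0) = 0.43×2.7/(1+0.65)×log₁₀(95.632/81.269)
    = 0.70364 × 0.070678 = 0.04973 m

S_c ≈ 49.7 mm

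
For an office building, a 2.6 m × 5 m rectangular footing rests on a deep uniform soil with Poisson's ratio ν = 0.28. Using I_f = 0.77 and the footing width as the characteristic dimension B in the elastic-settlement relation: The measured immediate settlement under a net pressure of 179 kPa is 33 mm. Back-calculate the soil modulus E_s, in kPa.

S_e = q·B·(1−ν²)/E_s · I_f  ⇒  E_s = q·B·(1−ν²)·I_f / S_e.
E_s = 179 × 2.6 × 0.9216 × 0.77 / 0.033 = 10010 kPa

E_s ≈ 10000 kPa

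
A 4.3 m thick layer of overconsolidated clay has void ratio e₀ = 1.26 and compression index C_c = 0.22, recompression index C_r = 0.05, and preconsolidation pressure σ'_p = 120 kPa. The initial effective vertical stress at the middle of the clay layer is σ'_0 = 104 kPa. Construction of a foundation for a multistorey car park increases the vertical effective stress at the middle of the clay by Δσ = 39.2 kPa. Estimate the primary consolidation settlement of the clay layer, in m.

Final effective stress: σ'_f = 104 + 39.2 = 143.2 kPa.
σ'_f = 143.2 > σ'_p = 120 kPa, so the stress path crosses the preconsolidation pressure — recompression up to σ'_p, then virgin compression beyond:
S_c = H/(1+e₀)·[C_r·log₁₀(σ'_p/σ'_0) + C_c·log₁₀(σ'_f/σ'_p)]
    = 4.3/2.26 × [0.05×log₁₀(120/104) + 0.22×log₁₀(143.2/120)]
    = 1.9027 × [0.0031074 + 0.016888] = 0.03805 m

S_c ≈ 0.038 m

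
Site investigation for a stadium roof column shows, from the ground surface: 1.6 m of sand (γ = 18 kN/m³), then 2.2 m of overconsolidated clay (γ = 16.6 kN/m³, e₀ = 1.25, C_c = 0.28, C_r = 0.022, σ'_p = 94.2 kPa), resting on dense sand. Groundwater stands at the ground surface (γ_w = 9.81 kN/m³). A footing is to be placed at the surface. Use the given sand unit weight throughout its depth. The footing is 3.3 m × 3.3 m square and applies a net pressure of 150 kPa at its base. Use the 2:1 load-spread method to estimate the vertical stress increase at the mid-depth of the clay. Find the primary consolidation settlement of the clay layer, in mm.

S_c ≈ 10.9 mm

Mid-depth of clay below the ground surface: z = 1.6 + 2.2/2 = 2.7 m.
Total vertical stress at mid-clay: σ_v = 18×1.6 + 16.6×1.1 = 47.06 kPa.
Pore pressure: u = 9.81×(2.7 − 0) = 26.487 kPa.
Initial effective stress: σ'_0 = σ_v − u = 47.06 − 26.487 = 20.573 kPa.
Stress increase at mid-clay by the 2:1 spreading method:
Δσ = qBL/((B+z)(L+z)) = 150×3.3×3.3/((3.3+2.7)(3.3+2.7)) = 45.375 kPa
Final effective stress: σ'_f = 20.573 + 45.375 = 65.948 kPa.
σ'_f = 65.948 ≤ σ'_p = 94.2 kPa, so the clay remains overconsolidated and only the recompression index applies:
S_c = C_r·H/(1+e₀)·log₁₀(σ'_f/σ'_0) = 0.022×2.2/2.25×log₁₀(65.948/20.573)
    = 0.021511 × 0.5059 = 0.01088 m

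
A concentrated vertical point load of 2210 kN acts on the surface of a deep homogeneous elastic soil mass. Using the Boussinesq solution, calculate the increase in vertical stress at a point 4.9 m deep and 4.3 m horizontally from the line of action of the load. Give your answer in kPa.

Boussinesq vertical stress below a point load on an elastic half-space:
Δσ_z = 3P/(2πz²) · [1 + (r/z)²]^(−5/2)
r/z = 4.3/4.9 = 0.87755; [1+(r/z)²]^(−5/2) = 0.23989.
Δσ_z = 3×2210/(2π×4.9²) × 0.23989 = 43.948 × 0.23989 = 10.54 kPa

Δσ_z ≈ 10.5 kPa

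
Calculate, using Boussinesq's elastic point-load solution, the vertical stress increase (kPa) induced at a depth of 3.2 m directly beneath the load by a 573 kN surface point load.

Δσ_z ≈ 26.7 kPa

Boussinesq vertical stress below a point load on an elastic half-space:
Δσ_z = 3P/(2πz²) · [1 + (r/z)²]^(−5/2)
r/z = 0/3.2 = 0; [1+(r/z)²]^(−5/2) = 1.
Δσ_z = 3×573/(2π×3.2²) × 1 = 26.718 × 1 = 26.72 kPa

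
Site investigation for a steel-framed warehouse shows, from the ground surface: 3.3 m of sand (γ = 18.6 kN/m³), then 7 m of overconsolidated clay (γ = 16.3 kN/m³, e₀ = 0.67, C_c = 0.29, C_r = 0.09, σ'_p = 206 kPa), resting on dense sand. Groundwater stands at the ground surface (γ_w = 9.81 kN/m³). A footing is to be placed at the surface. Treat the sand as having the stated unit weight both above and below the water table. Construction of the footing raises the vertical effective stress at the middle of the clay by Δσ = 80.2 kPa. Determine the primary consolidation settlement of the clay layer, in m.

Mid-depth of clay below the ground surface: z = 3.3 + 7/2 = 6.8 m.
Total vertical stress at mid-clay: σ_v = 18.6×3.3 + 16.3×3.5 = 118.43 kPa.
Pore pressure: u = 9.81×(6.8 − 0) = 66.708 kPa.
Initial effective stress: σ'_0 = σ_v − u = 118.43 − 66.708 = 51.722 kPa.
Final effective stress: σ'_f = 51.722 + 80.2 = 131.92 kPa.
σ'_f = 131.92 ≤ σ'_p = 206 kPa, so the clay remains overconsolidated and only the recompression index applies:
S_c = C_r·H/(1+e₀)·log₁₀(σ'_f/σ'_0) = 0.09×7/1.67×log₁₀(131.92/51.722)
    = 0.37724 × 0.40664 = 0.1534 m

S_c ≈ 0.153 m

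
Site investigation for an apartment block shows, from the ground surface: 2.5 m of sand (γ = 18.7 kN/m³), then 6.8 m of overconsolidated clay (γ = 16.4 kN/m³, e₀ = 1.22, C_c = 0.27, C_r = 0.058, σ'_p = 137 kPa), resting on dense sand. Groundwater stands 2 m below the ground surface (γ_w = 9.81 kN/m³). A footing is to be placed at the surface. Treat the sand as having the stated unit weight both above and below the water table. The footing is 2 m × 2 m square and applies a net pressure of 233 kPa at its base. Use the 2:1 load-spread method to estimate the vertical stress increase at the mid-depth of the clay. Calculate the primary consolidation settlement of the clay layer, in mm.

S_c ≈ 16.1 mm

Mid-depth of clay below the ground surface: z = 2.5 + 6.8/2 = 5.9 m.
Total vertical stress at mid-clay: σ_v = 18.7×2.5 + 16.4×3.4 = 102.51 kPa.
Pore pressure: u = 9.81×(5.9 − 2) = 38.259 kPa.
Initial effective stress: σ'_0 = σ_v − u = 102.51 − 38.259 = 64.251 kPa.
Stress increase at mid-clay by the 2:1 spreading method:
Δσ = qBL/((B+z)(L+z)) = 233×2×2/((2+5.9)(2+5.9)) = 14.934 kPa
Final effective stress: σ'_f = 64.251 + 14.934 = 79.185 kPa.
σ'_f = 79.185 ≤ σ'_p = 137 kPa, so the clay remains overconsolidated and only the recompression index applies:
S_c = C_r·H/(1+e₀)·log₁₀(σ'_f/σ'_0) = 0.058×6.8/2.22×log₁₀(79.185/64.251)
    = 0.17766 × 0.090763 = 0.01612 m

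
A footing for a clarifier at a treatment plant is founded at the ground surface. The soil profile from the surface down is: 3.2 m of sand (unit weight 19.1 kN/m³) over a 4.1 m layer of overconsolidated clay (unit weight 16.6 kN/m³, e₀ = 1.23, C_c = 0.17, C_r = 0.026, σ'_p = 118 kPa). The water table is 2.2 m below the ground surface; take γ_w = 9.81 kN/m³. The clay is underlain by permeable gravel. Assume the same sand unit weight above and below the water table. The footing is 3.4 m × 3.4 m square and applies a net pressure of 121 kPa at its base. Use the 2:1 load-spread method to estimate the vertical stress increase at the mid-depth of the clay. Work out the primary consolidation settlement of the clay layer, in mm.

S_c ≈ 5.23 mm

Mid-depth of clay below the ground surface: z = 3.2 + 4.1/2 = 5.25 m.
Total vertical stress at mid-clay: σ_v = 19.1×3.2 + 16.6×2.05 = 95.15 kPa.
Pore pressure: u = 9.81×(5.25 − 2.2) = 29.921 kPa.
Initial effective stress: σ'_0 = σ_v − u = 95.15 − 29.921 = 65.229 kPa.
Stress increase at mid-clay by the 2:1 spreading method:
Δσ = qBL/((B+z)(L+z)) = 121×3.4×3.4/((3.4+5.25)(3.4+5.25)) = 18.694 kPa
Final effective stress: σ'_f = 65.229 + 18.694 = 83.923 kPa.
σ'_f = 83.923 ≤ σ'_p = 118 kPa, so the clay remains overconsolidated and only the recompression index applies:
S_c = C_r·H/(1+e₀)·log₁₀(σ'_f/σ'_0) = 0.026×4.1/2.23×log₁₀(83.923/65.229)
    = 0.047804 × 0.10944 = 0.005232 m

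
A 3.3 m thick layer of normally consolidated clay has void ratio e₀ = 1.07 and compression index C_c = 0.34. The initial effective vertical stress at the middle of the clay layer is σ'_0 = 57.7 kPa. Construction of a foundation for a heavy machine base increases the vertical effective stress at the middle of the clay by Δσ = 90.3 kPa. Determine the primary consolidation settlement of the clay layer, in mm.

Final effective stress: σ'_f = σ'_0 + Δσ = 57.7 + 90.3 = 148 kPa.
Normally consolidated clay, so the full stress increment lies on the virgin compression line:
S_c = C_c·H/(1+e₀)·log₁₀(σ'_f/σ'_0) = 0.34×3.3/(1+1.07)×log₁₀(148/57.7)
    = 0.54203 × 0.40909 = 0.2217 m

S_c ≈ 222 mm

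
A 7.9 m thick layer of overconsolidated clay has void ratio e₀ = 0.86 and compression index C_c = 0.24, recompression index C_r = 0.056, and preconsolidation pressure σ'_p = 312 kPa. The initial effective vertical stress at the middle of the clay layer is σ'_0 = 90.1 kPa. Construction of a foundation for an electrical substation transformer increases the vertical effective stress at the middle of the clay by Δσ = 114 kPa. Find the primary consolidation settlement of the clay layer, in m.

S_c ≈ 0.0845 m

Final effective stress: σ'_f = 90.1 + 114 = 204.1 kPa.
σ'_f = 204.1 ≤ σ'_p = 312 kPa, so the clay remains overconsolidated and only the recompression index applies:
S_c = C_r·H/(1+e₀)·log₁₀(σ'_f/σ'_0) = 0.056×7.9/1.86×log₁₀(204.1/90.1)
    = 0.23785 × 0.35512 = 0.08446 m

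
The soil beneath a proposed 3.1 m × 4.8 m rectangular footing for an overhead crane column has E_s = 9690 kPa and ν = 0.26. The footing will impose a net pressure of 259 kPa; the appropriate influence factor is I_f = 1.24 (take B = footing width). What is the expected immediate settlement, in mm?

Immediate (elastic) settlement: S_e = q·B·(1−ν²)/E_s · I_f.
S_e = 259 × 3.1 × (1 − 0.26²) / 9690 × 1.24
    = 259 × 3.1 × 0.9324 / 9690 × 1.24
    = 0.0958 m = 95.8 mm

S_e ≈ 95.8 mm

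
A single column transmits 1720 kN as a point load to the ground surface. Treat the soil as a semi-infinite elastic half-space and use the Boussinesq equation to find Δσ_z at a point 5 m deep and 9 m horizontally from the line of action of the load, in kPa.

Δσ_z ≈ 0.887 kPa

Boussinesq vertical stress below a point load on an elastic half-space:
Δσ_z = 3P/(2πz²) · [1 + (r/z)²]^(−5/2)
r/z = 9/5 = 1.8; [1+(r/z)²]^(−5/2) = 0.027014.
Δσ_z = 3×1720/(2π×5²) × 0.027014 = 32.85 × 0.027014 = 0.8874 kPa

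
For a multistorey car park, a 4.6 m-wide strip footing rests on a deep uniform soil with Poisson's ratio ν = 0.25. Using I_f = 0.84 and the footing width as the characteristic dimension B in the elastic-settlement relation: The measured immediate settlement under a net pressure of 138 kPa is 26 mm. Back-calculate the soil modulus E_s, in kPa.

E_s ≈ 19200 kPa

S_e = q·B·(1−ν²)/E_s · I_f  ⇒  E_s = q·B·(1−ν²)·I_f / S_e.
E_s = 138 × 4.6 × 0.9375 × 0.84 / 0.026 = 19230 kPa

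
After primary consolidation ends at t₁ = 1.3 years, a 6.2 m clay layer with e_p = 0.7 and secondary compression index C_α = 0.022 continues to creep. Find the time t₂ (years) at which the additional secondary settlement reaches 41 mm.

t₂ ≈ 4.22 years

S_s = C_α·H/(1+e_p)·log₁₀(t₂/t₁) ⇒ log₁₀(t₂/t₁) = S_s·(1+e_p)/(C_α·H).
log₁₀(t₂/t₁) = 0.041 × (1+0.7) / (0.022×6.2) = 0.511
t₂ = t₁ × 10^0.511 = 1.3 × 3.243 = 4.216 years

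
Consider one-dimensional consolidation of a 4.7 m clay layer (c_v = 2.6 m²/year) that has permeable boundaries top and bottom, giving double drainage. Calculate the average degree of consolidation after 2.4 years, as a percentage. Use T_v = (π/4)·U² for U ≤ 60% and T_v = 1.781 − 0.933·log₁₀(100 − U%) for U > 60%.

Drainage path length: H_d = H/2 = 2.35 m (double drainage).
T_v = c_v·t/H_d² = 2.6×2.4/2.35² = 1.1299.
T_v = 1.1299 corresponds to the U > 60% branch:
U = 1 − 10^((1.781 − T_v)/0.933)/100 = 0.9501

U ≈ 95 %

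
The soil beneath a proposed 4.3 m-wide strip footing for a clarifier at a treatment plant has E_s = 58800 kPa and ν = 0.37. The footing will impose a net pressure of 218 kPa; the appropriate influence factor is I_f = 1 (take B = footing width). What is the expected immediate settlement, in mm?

S_e ≈ 13.8 mm

Immediate (elastic) settlement: S_e = q·B·(1−ν²)/E_s · I_f.
S_e = 218 × 4.3 × (1 − 0.37²) / 58800 × 1
    = 218 × 4.3 × 0.8631 / 58800 × 1
    = 0.01376 m = 13.76 mm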